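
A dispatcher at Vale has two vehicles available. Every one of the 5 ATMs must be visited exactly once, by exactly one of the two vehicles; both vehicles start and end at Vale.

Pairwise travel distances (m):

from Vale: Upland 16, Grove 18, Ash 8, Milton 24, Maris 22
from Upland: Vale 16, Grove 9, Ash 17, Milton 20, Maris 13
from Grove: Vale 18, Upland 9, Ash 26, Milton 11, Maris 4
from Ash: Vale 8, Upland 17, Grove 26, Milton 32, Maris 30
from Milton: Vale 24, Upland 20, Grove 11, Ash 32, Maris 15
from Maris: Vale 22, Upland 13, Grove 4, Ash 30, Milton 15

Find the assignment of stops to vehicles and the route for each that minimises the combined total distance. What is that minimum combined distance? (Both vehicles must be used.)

Try each way of splitting the stops between the two vehicles (each non-empty) and, for each split, find the best tour for each vehicle:
  {Upland} + {Grove, Ash, Milton, Maris}: 32 + 77 = 109
  {Grove} + {Upland, Ash, Milton, Maris}: 36 + 77 = 113
  {Upland, Grove} + {Ash, Milton, Maris}: 43 + 77 = 120
  {Ash} + {Upland, Grove, Milton, Maris}: 16 + 68 = 84
  {Upland, Ash} + {Grove, Milton, Maris}: 41 + 61 = 102
  {Grove, Ash} + {Upland, Milton, Maris}: 52 + 68 = 120
  … (15 splits in total)
Best: vehicle 1 Vale → Ash → Vale = 16; vehicle 2 Vale → Upland → Grove → Maris → Milton → Vale = 68; combined 84.

Minimum combined distance: 84 m.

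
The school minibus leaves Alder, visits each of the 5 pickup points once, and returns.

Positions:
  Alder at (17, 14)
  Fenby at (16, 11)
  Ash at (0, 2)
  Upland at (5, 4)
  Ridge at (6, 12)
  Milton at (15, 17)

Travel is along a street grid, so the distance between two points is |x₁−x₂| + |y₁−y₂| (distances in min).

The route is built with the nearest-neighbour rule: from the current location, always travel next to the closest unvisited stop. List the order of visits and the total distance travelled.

From Alder: distances to unvisited — Fenby=4, Milton=5, Ridge=13, Upland=22, Ash=29. Nearest is Fenby (4).
From Fenby: distances to unvisited — Milton=7, Ridge=11, Upland=18, Ash=25. Nearest is Milton (7).
From Milton: distances to unvisited — Ridge=14, Upland=23, Ash=30. Nearest is Ridge (14).
From Ridge: distances to unvisited — Upland=9, Ash=16. Nearest is Upland (9).
From Upland: distances to unvisited — Ash=7. Nearest is Ash (7).
Return Ash→Alder: 29.
Total = 4 + 7 + 14 + 9 + 7 + 29 = 70.

70 min along Alder → Fenby → Milton → Ridge → Upland → Ash → Alder.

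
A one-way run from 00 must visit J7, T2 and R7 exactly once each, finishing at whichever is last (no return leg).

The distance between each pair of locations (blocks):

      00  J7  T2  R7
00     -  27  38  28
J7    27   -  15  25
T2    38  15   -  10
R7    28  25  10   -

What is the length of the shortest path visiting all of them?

There are 3! = 6 possible orderings.
00 → J7 → T2 → R7: 27+15+10 = 52
00 → J7 → R7 → T2: 27+25+10 = 62
00 → T2 → J7 → R7: 38+15+25 = 78
00 → T2 → R7 → J7: 38+10+25 = 73
00 → R7 → J7 → T2: 28+25+15 = 68
00 → R7 → T2 → J7: 28+10+15 = 53
The minimum is 52.
One shortest path: 00 → J7 → T2 → R7.

52 blocks — the minimum one-way total.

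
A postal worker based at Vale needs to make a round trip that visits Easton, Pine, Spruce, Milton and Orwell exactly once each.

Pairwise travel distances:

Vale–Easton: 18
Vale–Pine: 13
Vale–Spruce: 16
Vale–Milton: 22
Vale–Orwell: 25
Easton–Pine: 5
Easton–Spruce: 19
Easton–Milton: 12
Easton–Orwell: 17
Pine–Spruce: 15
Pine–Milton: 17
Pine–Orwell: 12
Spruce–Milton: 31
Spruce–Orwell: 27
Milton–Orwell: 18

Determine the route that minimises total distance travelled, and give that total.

Minimum total distance: 90.

Vale-Easton-Pine-Spruce-Milton-Orwell-Vale: 18+5+15+31+18+25 = 112
Vale-Easton-Pine-Spruce-Orwell-Milton-Vale: 18+5+15+27+18+22 = 105
Vale-Easton-Pine-Milton-Spruce-Orwell-Vale: 18+5+17+31+27+25 = 123
Vale-Easton-Pine-Milton-Orwell-Spruce-Vale: 18+5+17+18+27+16 = 101
Vale-Easton-Pine-Orwell-Spruce-Milton-Vale: 18+5+12+27+31+22 = 115
Vale-Easton-Pine-Orwell-Milton-Spruce-Vale: 18+5+12+18+31+16 = 100
Vale-Easton-Spruce-Pine-Milton-Orwell-Vale: 18+19+15+17+18+25 = 112
Vale-Easton-Spruce-Pine-Orwell-Milton-Vale: 18+19+15+12+18+22 = 104
Vale-Easton-Spruce-Milton-Pine-Orwell-Vale: 18+19+31+17+12+25 = 122
Vale-Easton-Spruce-Milton-Orwell-Pine-Vale: 18+19+31+18+12+13 = 111
Vale-Easton-Spruce-Orwell-Pine-Milton-Vale: 18+19+27+12+17+22 = 115
Vale-Easton-Spruce-Orwell-Milton-Pine-Vale: 18+19+27+18+17+13 = 112
Vale-Easton-Milton-Pine-Spruce-Orwell-Vale: 18+12+17+15+27+25 = 114
Vale-Easton-Milton-Pine-Orwell-Spruce-Vale: 18+12+17+12+27+16 = 102
… (46 more)
Vale-Pine-Orwell-Milton-Easton-Spruce-Vale: 13+12+18+12+19+16 = 90  ← best
The minimum is 90.
One optimal route: Vale → Pine → Orwell → Milton → Easton → Spruce → Vale (or its reverse).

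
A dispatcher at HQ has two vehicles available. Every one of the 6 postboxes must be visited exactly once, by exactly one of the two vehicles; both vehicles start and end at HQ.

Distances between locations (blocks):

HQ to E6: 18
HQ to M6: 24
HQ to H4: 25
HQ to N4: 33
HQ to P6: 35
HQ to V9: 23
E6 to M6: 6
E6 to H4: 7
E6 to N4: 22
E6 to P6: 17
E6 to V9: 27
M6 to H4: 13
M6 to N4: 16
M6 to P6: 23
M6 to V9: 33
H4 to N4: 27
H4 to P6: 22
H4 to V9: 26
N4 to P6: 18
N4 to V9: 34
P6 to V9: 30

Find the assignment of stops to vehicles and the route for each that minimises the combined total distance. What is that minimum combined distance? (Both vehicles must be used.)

There are 2^5 − 1 = 31 ways to divide the 6 stops into two non-empty groups. For each, the best each vehicle can do is its own shortest tour through its group:
  {E6} + {M6, H4, N4, P6, V9}: 36 + 125 = 161
  {M6} + {E6, H4, N4, P6, V9}: 48 + 122 = 170
  {E6, M6} + {H4, N4, P6, V9}: 48 + 122 = 170
  {H4} + {E6, M6, N4, P6, V9}: 50 + 111 = 161
  {E6, H4} + {M6, N4, P6, V9}: 50 + 111 = 161
  {M6, H4} + {E6, N4, P6, V9}: 62 + 110 = 172
  … (31 splits in total)
  {E6, M6, H4, N4, P6} + {V9}: 105 + 46 = 151  ← best
Best: vehicle 1 HQ → E6 → M6 → N4 → P6 → H4 → HQ = 105; vehicle 2 HQ → V9 → HQ = 46; combined 151.

Minimum combined distance: 151 blocks.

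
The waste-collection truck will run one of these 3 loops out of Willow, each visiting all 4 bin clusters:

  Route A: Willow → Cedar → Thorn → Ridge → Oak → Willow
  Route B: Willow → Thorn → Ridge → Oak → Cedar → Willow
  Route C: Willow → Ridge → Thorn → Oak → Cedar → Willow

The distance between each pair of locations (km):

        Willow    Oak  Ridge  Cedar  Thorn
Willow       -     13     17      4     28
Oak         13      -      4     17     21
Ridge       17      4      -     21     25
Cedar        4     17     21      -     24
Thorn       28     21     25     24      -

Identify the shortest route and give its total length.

70 km — Route A is the shortest.

Route A: 4 + 24 + 25 + 4 + 13 = 70
Route B: 28 + 25 + 4 + 17 + 4 = 78
Route C: 17 + 25 + 21 + 17 + 4 = 84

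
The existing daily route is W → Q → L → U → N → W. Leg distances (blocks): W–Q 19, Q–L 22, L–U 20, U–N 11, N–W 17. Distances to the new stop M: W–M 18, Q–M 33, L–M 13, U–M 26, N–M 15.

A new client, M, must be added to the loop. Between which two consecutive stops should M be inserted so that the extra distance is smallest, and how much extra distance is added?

Insertion cost between consecutive stops i–j is d(i,M) + d(M,j) − d(i,j):
  between W and Q: 18 + 33 − 19 = 32
  between Q and L: 33 + 13 − 22 = 24
  between L and U: 13 + 26 − 20 = 19
  between U and N: 26 + 15 − 11 = 30
  between N and W: 15 + 18 − 17 = 16
Cheapest insertion is between N and W, adding 16.
New total = 89 + 16 = 105.

+16 blocks — insert M between N and W.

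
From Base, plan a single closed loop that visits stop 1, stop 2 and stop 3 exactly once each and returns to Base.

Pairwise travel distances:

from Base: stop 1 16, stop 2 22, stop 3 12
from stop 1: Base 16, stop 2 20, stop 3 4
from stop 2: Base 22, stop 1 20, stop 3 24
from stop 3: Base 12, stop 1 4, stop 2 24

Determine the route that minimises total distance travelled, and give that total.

Shortest round trip = 58.

There are 3 distinct closed tours to check (reversals are equivalent).
Base→stop 1→stop 2→stop 3→Base: 16+20+24+12 = 72
Base→stop 1→stop 3→stop 2→Base: 16+4+24+22 = 66
Base→stop 2→stop 1→stop 3→Base: 22+20+4+12 = 58
The minimum is 58.
One optimal route: Base → stop 2 → stop 1 → stop 3 → Base (or its reverse).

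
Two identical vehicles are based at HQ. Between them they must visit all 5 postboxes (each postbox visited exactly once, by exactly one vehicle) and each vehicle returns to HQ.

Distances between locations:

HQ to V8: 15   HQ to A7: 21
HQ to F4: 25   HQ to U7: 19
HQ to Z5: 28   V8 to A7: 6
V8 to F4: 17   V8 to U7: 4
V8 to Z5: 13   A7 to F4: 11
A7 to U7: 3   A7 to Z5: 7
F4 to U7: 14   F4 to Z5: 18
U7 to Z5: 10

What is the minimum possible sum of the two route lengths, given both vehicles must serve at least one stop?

Try each way of splitting the stops between the two vehicles (each non-empty) and, for each split, find the best tour for each vehicle:
  {V8} + {A7, F4, U7, Z5}: 30 + 72 = 102
  {A7} + {V8, F4, U7, Z5}: 42 + 72 = 114
  {V8, A7} + {F4, U7, Z5}: 42 + 72 = 114
  {F4} + {V8, A7, U7, Z5}: 50 + 57 = 107
  {V8, F4} + {A7, U7, Z5}: 57 + 57 = 114
  {A7, F4} + {V8, U7, Z5}: 57 + 57 = 114
  … (15 splits in total)
Best: vehicle 1 HQ → V8 → HQ = 30; vehicle 2 HQ → F4 → A7 → Z5 → U7 → HQ = 72; combined 102.

102 — the smallest possible combined total.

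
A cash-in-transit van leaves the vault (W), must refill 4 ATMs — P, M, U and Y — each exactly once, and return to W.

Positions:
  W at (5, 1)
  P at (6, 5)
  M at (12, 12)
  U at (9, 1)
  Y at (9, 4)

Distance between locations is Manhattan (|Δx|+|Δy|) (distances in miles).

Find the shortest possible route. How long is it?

Shortest round trip = 36 miles.

W→P→M→U→Y→W: 5+13+14+3+7 = 42
W→P→M→Y→U→W: 5+13+11+3+4 = 36
W→P→U→M→Y→W: 5+7+14+11+7 = 44
W→P→U→Y→M→W: 5+7+3+11+18 = 44
W→P→Y→M→U→W: 5+4+11+14+4 = 38
W→P→Y→U→M→W: 5+4+3+14+18 = 44
W→M→P→U→Y→W: 18+13+7+3+7 = 48
W→M→P→Y→U→W: 18+13+4+3+4 = 42
W→M→U→P→Y→W: 18+14+7+4+7 = 50
W→M→Y→P→U→W: 18+11+4+7+4 = 44
W→U→P→M→Y→W: 4+7+13+11+7 = 42
W→U→M→P→Y→W: 4+14+13+4+7 = 42
The minimum is 36.
One optimal route: W → P → M → Y → U → W (or its reverse).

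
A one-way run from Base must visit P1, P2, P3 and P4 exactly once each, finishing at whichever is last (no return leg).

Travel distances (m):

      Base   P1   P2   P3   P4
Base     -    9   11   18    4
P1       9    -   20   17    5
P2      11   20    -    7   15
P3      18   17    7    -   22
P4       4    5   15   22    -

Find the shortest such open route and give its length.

There are 4! = 24 possible orderings.
Base → P1 → P2 → P3 → P4: 9+20+7+22 = 58
Base → P1 → P2 → P4 → P3: 9+20+15+22 = 66
Base → P1 → P3 → P2 → P4: 9+17+7+15 = 48
Base → P1 → P3 → P4 → P2: 9+17+22+15 = 63
Base → P1 → P4 → P2 → P3: 9+5+15+7 = 36
Base → P1 → P4 → P3 → P2: 9+5+22+7 = 43
Base → P2 → P1 → P3 → P4: 11+20+17+22 = 70
Base → P2 → P1 → P4 → P3: 11+20+5+22 = 58
Base → P2 → P3 → P1 → P4: 11+7+17+5 = 40
Base → P2 → P3 → P4 → P1: 11+7+22+5 = 45
Base → P2 → P4 → P1 → P3: 11+15+5+17 = 48
Base → P2 → P4 → P3 → P1: 11+15+22+17 = 65
Base → P3 → P1 → P2 → P4: 18+17+20+15 = 70
Base → P3 → P1 → P4 → P2: 18+17+5+15 = 55
… (10 more)
Base → P4 → P1 → P3 → P2: 4+5+17+7 = 33  ← best
The minimum is 33.
One shortest path: Base → P4 → P1 → P3 → P2.

Minimum one-way distance = 33 m.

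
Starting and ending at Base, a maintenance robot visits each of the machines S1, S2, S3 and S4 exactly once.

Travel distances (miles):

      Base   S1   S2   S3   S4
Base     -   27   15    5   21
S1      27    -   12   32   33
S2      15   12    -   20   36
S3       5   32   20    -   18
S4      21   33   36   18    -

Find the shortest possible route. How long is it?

83 miles — the shortest possible round trip.

There are 12 distinct closed tours to check (reversals are equivalent).
Base-S1-S2-S3-S4-Base: 27+12+20+18+21 = 98
Base-S1-S2-S4-S3-Base: 27+12+36+18+5 = 98
Base-S1-S3-S2-S4-Base: 27+32+20+36+21 = 136
Base-S1-S3-S4-S2-Base: 27+32+18+36+15 = 128
Base-S1-S4-S2-S3-Base: 27+33+36+20+5 = 121
Base-S1-S4-S3-S2-Base: 27+33+18+20+15 = 113
Base-S2-S1-S3-S4-Base: 15+12+32+18+21 = 98
Base-S2-S1-S4-S3-Base: 15+12+33+18+5 = 83
Base-S2-S3-S1-S4-Base: 15+20+32+33+21 = 121
Base-S2-S4-S1-S3-Base: 15+36+33+32+5 = 121
Base-S3-S1-S2-S4-Base: 5+32+12+36+21 = 106
Base-S3-S2-S1-S4-Base: 5+20+12+33+21 = 91
The minimum is 83.
One optimal route: Base → S2 → S1 → S4 → S3 → Base (or its reverse).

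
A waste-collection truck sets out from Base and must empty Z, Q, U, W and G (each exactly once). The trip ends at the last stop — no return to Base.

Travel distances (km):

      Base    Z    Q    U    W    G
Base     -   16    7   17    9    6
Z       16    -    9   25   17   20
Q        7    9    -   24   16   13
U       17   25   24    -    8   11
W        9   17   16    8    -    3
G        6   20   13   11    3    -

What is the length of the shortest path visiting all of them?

There are 5! = 120 possible orderings.
Base → Z → Q → U → W → G: 16+9+24+8+3 = 60
Base → Z → Q → U → G → W: 16+9+24+11+3 = 63
Base → Z → Q → W → U → G: 16+9+16+8+11 = 60
Base → Z → Q → W → G → U: 16+9+16+3+11 = 55
Base → Z → Q → G → U → W: 16+9+13+11+8 = 57
Base → Z → Q → G → W → U: 16+9+13+3+8 = 49
Base → Z → U → Q → W → G: 16+25+24+16+3 = 84
Base → Z → U → Q → G → W: 16+25+24+13+3 = 81
Base → Z → U → W → Q → G: 16+25+8+16+13 = 78
Base → Z → U → W → G → Q: 16+25+8+3+13 = 65
Base → Z → U → G → Q → W: 16+25+11+13+16 = 81
Base → Z → U → G → W → Q: 16+25+11+3+16 = 71
Base → Z → W → Q → U → G: 16+17+16+24+11 = 84
Base → Z → W → Q → G → U: 16+17+16+13+11 = 73
… (106 more)
Base → Q → Z → W → G → U: 7+9+17+3+11 = 47  ← best
The minimum is 47.
One shortest path: Base → Q → Z → W → G → U.

Minimum one-way distance = 47 km.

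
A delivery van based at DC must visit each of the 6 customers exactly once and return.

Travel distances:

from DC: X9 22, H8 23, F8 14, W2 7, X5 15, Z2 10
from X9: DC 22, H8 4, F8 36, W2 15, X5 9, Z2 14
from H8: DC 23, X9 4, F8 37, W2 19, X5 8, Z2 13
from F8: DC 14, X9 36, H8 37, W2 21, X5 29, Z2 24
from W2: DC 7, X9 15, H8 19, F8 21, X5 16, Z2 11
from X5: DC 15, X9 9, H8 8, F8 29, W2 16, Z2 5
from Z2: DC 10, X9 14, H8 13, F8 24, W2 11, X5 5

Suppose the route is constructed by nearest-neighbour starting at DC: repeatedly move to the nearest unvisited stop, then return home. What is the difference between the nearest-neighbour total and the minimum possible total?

DC: W2=7, Z2=10, F8=14, X5=15, X9=22, H8=23 ⇒ W2
W2: Z2=11, X9=15, X5=16, H8=19, F8=21 ⇒ Z2
Z2: X5=5, H8=13, X9=14, F8=24 ⇒ X5
X5: H8=8, X9=9, F8=29 ⇒ H8
H8: X9=4, F8=37 ⇒ X9
X9: F8=36 ⇒ F8
NN route DC → W2 → Z2 → X5 → H8 → X9 → F8 → DC costs 85.
Optimal: DC → F8 → W2 → X9 → H8 → X5 → Z2 → DC costs 77 (by enumerating all 360 distinct tours).
Excess = 85 − 77 = 8.

The nearest-neighbour route is 8 longer than optimal.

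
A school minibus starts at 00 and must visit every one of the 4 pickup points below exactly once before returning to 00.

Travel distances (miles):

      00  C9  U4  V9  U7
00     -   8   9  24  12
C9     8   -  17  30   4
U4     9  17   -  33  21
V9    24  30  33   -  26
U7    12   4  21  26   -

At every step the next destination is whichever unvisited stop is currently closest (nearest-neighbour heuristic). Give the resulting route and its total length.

00 → [C9:8 / U4:9 / U7:12 / V9:24] → C9 (8)
C9 → [U7:4 / U4:17 / V9:30] → U7 (4)
U7 → [U4:21 / V9:26] → U4 (21)
U4 → [V9:33] → V9 (33)
Return V9→00: 24.
Total = 8 + 4 + 21 + 33 + 24 = 90.

Total distance 90 miles via the nearest-neighbour route 00 → C9 → U7 → U4 → V9 → 00.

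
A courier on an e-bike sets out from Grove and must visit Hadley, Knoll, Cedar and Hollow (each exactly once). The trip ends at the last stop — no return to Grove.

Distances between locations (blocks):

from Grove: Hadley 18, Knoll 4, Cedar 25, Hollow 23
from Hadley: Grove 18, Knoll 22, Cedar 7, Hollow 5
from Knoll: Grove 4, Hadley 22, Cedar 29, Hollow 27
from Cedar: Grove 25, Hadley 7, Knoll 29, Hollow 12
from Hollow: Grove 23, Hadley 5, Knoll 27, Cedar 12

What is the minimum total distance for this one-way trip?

There are 4! = 24 possible orderings.
Grove → Hadley → Knoll → Cedar → Hollow: 18+22+29+12 = 81
Grove → Hadley → Knoll → Hollow → Cedar: 18+22+27+12 = 79
Grove → Hadley → Cedar → Knoll → Hollow: 18+7+29+27 = 81
Grove → Hadley → Cedar → Hollow → Knoll: 18+7+12+27 = 64
Grove → Hadley → Hollow → Knoll → Cedar: 18+5+27+29 = 79
Grove → Hadley → Hollow → Cedar → Knoll: 18+5+12+29 = 64
Grove → Knoll → Hadley → Cedar → Hollow: 4+22+7+12 = 45
Grove → Knoll → Hadley → Hollow → Cedar: 4+22+5+12 = 43
Grove → Knoll → Cedar → Hadley → Hollow: 4+29+7+5 = 45
Grove → Knoll → Cedar → Hollow → Hadley: 4+29+12+5 = 50
Grove → Knoll → Hollow → Hadley → Cedar: 4+27+5+7 = 43
Grove → Knoll → Hollow → Cedar → Hadley: 4+27+12+7 = 50
Grove → Cedar → Hadley → Knoll → Hollow: 25+7+22+27 = 81
Grove → Cedar → Hadley → Hollow → Knoll: 25+7+5+27 = 64
… (10 more)
The minimum is 43.
One shortest path: Grove → Knoll → Hadley → Hollow → Cedar.

Minimum one-way distance = 43 blocks.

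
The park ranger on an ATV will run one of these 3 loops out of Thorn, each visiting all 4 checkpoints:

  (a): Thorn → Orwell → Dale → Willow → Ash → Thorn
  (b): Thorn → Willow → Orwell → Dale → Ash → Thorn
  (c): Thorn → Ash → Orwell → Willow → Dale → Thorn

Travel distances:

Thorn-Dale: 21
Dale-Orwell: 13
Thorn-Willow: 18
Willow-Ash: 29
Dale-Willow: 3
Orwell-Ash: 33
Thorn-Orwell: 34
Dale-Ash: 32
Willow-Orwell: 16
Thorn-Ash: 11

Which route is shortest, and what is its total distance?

(a): 34 + 13 + 3 + 29 + 11 = 90
(b): 18 + 16 + 13 + 32 + 11 = 90
(c): 11 + 33 + 16 + 3 + 21 = 84

Shortest is (c), total 84.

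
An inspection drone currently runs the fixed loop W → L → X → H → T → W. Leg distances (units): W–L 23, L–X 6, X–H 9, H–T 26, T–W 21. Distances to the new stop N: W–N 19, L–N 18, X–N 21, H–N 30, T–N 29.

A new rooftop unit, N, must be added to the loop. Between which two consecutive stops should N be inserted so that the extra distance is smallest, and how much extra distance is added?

Insertion cost between consecutive stops i–j is d(i,N) + d(N,j) − d(i,j):
  between W and L: 19 + 18 − 23 = 14
  between L and X: 18 + 21 − 6 = 33
  between X and H: 21 + 30 − 9 = 42
  between H and T: 30 + 29 − 26 = 33
  between T and W: 29 + 19 − 21 = 27
Cheapest insertion is between W and L, adding 14.
New total = 85 + 14 = 99.

+14 — insert N between W and L.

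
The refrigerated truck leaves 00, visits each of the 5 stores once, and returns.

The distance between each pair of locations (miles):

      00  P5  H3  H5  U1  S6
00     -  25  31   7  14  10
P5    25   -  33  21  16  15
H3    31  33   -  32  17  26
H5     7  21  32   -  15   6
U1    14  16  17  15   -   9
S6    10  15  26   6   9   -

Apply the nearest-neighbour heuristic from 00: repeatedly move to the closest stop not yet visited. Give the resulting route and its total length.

Nearest-neighbour total = 102 miles; route 00 → H5 → S6 → U1 → P5 → H3 → 00.

At 00 the remaining stops are H5 7, S6 10, U1 14, P5 25, H3 31; go to H5.
At H5 the remaining stops are S6 6, U1 15, P5 21, H3 32; go to S6.
At S6 the remaining stops are U1 9, P5 15, H3 26; go to U1.
At U1 the remaining stops are P5 16, H3 17; go to P5.
At P5 the remaining stops are H3 33; go to H3.
Return H3→00: 31.
Total = 7 + 6 + 9 + 16 + 33 + 31 = 102.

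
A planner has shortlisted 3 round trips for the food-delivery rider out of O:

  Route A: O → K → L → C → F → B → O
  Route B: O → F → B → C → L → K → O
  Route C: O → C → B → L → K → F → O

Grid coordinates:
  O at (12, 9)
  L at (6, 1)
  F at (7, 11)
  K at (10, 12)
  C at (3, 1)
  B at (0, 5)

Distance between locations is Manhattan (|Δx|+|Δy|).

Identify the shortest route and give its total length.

Shortest is Route B, total 50.

Route A: 5 + 15 + 3 + 14 + 13 + 16 = 66
Route B: 7 + 13 + 7 + 3 + 15 + 5 = 50
Route C: 17 + 7 + 10 + 15 + 4 + 7 = 60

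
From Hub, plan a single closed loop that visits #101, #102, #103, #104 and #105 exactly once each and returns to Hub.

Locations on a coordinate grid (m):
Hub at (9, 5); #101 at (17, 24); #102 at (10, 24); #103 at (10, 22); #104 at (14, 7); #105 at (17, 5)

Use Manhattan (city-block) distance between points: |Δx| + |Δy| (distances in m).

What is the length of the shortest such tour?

Shortest round trip = 58 m.

Hub→#101→#102→#103→#104→#105→Hub: 27+7+2+19+5+8 = 68
Hub→#101→#102→#103→#105→#104→Hub: 27+7+2+24+5+7 = 72
Hub→#101→#102→#104→#103→#105→Hub: 27+7+21+19+24+8 = 106
Hub→#101→#102→#104→#105→#103→Hub: 27+7+21+5+24+18 = 102
Hub→#101→#102→#105→#103→#104→Hub: 27+7+26+24+19+7 = 110
Hub→#101→#102→#105→#104→#103→Hub: 27+7+26+5+19+18 = 102
Hub→#101→#103→#102→#104→#105→Hub: 27+9+2+21+5+8 = 72
Hub→#101→#103→#102→#105→#104→Hub: 27+9+2+26+5+7 = 76
Hub→#101→#103→#104→#102→#105→Hub: 27+9+19+21+26+8 = 110
Hub→#101→#103→#104→#105→#102→Hub: 27+9+19+5+26+20 = 106
Hub→#101→#103→#105→#102→#104→Hub: 27+9+24+26+21+7 = 114
Hub→#101→#103→#105→#104→#102→Hub: 27+9+24+5+21+20 = 106
Hub→#101→#104→#102→#103→#105→Hub: 27+20+21+2+24+8 = 102
Hub→#101→#104→#102→#105→#103→Hub: 27+20+21+26+24+18 = 136
… (46 more)
Hub→#103→#102→#101→#105→#104→Hub: 18+2+7+19+5+7 = 58  ← best
The minimum is 58.
One optimal route: Hub → #103 → #102 → #101 → #105 → #104 → Hub (or its reverse).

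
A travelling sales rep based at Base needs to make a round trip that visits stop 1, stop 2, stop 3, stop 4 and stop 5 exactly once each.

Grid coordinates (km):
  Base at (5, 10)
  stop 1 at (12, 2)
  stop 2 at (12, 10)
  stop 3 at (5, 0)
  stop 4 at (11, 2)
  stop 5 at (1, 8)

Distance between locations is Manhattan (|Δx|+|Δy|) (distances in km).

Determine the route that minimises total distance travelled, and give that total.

Shortest round trip = 42 km.

Base-stop 1-stop 2-stop 3-stop 4-stop 5-Base: 15+8+17+8+16+6 = 70
Base-stop 1-stop 2-stop 3-stop 5-stop 4-Base: 15+8+17+12+16+14 = 82
Base-stop 1-stop 2-stop 4-stop 3-stop 5-Base: 15+8+9+8+12+6 = 58
Base-stop 1-stop 2-stop 4-stop 5-stop 3-Base: 15+8+9+16+12+10 = 70
Base-stop 1-stop 2-stop 5-stop 3-stop 4-Base: 15+8+13+12+8+14 = 70
Base-stop 1-stop 2-stop 5-stop 4-stop 3-Base: 15+8+13+16+8+10 = 70
Base-stop 1-stop 3-stop 2-stop 4-stop 5-Base: 15+9+17+9+16+6 = 72
Base-stop 1-stop 3-stop 2-stop 5-stop 4-Base: 15+9+17+13+16+14 = 84
Base-stop 1-stop 3-stop 4-stop 2-stop 5-Base: 15+9+8+9+13+6 = 60
Base-stop 1-stop 3-stop 4-stop 5-stop 2-Base: 15+9+8+16+13+7 = 68
Base-stop 1-stop 3-stop 5-stop 2-stop 4-Base: 15+9+12+13+9+14 = 72
Base-stop 1-stop 3-stop 5-stop 4-stop 2-Base: 15+9+12+16+9+7 = 68
Base-stop 1-stop 4-stop 2-stop 3-stop 5-Base: 15+1+9+17+12+6 = 60
Base-stop 1-stop 4-stop 2-stop 5-stop 3-Base: 15+1+9+13+12+10 = 60
… (46 more)
Base-stop 2-stop 1-stop 4-stop 3-stop 5-Base: 7+8+1+8+12+6 = 42  ← best
The minimum is 42.
One optimal route: Base → stop 2 → stop 1 → stop 4 → stop 3 → stop 5 → Base (or its reverse).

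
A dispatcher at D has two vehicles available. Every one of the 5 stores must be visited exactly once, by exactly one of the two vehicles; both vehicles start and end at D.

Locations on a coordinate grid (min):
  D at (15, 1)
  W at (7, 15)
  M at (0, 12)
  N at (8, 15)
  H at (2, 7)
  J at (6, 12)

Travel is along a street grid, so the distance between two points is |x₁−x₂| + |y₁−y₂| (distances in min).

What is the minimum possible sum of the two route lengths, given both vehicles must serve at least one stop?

There are 2^4 − 1 = 15 ways to divide the 5 stops into two non-empty groups. For each, the best each vehicle can do is its own shortest tour through its group:
  {W} + {M, N, H, J}: 44 + 58 = 102
  {M} + {W, N, H, J}: 52 + 54 = 106
  {W, M} + {N, H, J}: 58 + 54 = 112
  {N} + {W, M, H, J}: 42 + 58 = 100
  {W, N} + {M, H, J}: 44 + 52 = 96
  {M, N} + {W, H, J}: 58 + 54 = 112
  … (15 splits in total)
Best: vehicle 1 D → W → N → D = 44; vehicle 2 D → H → M → J → D = 52; combined 96.

Minimum combined distance: 96 min.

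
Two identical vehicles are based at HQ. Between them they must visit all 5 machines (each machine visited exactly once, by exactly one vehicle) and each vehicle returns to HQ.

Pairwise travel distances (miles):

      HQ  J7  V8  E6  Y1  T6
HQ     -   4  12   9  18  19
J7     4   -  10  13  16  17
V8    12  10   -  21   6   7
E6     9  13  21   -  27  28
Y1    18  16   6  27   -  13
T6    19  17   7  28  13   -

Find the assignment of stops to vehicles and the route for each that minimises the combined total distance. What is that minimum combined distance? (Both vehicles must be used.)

Try each way of splitting the stops between the two vehicles (each non-empty) and, for each split, find the best tour for each vehicle:
  {J7} + {V8, E6, Y1, T6}: 8 + 68 = 76
  {V8} + {J7, E6, Y1, T6}: 24 + 70 = 94
  {J7, V8} + {E6, Y1, T6}: 26 + 68 = 94
  {E6} + {J7, V8, Y1, T6}: 18 + 52 = 70
  {J7, E6} + {V8, Y1, T6}: 26 + 50 = 76
  {V8, E6} + {J7, Y1, T6}: 42 + 52 = 94
  … (15 splits in total)
Best: vehicle 1 HQ → E6 → HQ = 18; vehicle 2 HQ → J7 → V8 → Y1 → T6 → HQ = 52; combined 70.

Minimum combined distance: 70 miles.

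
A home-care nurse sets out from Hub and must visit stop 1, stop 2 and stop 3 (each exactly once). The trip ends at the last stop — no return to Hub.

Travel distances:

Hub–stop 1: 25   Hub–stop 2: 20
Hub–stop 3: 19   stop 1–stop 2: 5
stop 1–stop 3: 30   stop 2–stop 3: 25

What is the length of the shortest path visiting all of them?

There are 3! = 6 possible orderings.
Hub→stop 1→stop 2→stop 3: 25+5+25 = 55
Hub→stop 1→stop 3→stop 2: 25+30+25 = 80
Hub→stop 2→stop 1→stop 3: 20+5+30 = 55
Hub→stop 2→stop 3→stop 1: 20+25+30 = 75
Hub→stop 3→stop 1→stop 2: 19+30+5 = 54
Hub→stop 3→stop 2→stop 1: 19+25+5 = 49
The minimum is 49.
One shortest path: Hub → stop 3 → stop 2 → stop 1.

Shortest open route: 49.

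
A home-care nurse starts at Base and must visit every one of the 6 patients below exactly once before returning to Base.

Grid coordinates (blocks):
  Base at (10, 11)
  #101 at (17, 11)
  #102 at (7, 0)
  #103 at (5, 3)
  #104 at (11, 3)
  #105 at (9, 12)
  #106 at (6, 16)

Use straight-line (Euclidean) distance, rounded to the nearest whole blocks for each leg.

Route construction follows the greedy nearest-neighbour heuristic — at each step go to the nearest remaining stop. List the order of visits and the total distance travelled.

At Base the remaining stops are #105 1, #106 6, #101 7, #104 8, #103 9, #102 11; go to #105.
At #105 the remaining stops are #106 5, #101 8, #104 9, #103 10, #102 12; go to #106.
At #106 the remaining stops are #101 12, #103 13, #104 14, #102 16; go to #101.
At #101 the remaining stops are #104 10, #103 14, #102 15; go to #104.
At #104 the remaining stops are #102 5, #103 6; go to #102.
At #102 the remaining stops are #103 4; go to #103.
Return #103→Base: 9.
Total = 1 + 5 + 12 + 10 + 5 + 4 + 9 = 46.

Total distance 46 blocks via the nearest-neighbour route Base → #105 → #106 → #101 → #104 → #102 → #103 → Base.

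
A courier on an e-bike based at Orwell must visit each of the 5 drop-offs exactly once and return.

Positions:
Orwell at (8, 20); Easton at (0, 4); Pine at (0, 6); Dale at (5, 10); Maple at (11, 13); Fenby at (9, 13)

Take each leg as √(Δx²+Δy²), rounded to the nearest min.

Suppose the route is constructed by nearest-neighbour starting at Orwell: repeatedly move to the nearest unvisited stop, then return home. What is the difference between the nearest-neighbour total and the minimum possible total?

From Orwell: Fenby=7, Maple=8, Dale=10, Pine=16, Easton=18 → choose Fenby (7).
From Fenby: Maple=2, Dale=5, Pine=11, Easton=13 → choose Maple (2).
From Maple: Dale=7, Pine=13, Easton=14 → choose Dale (7).
From Dale: Pine=6, Easton=8 → choose Pine (6).
From Pine: Easton=2 → choose Easton (2).
NN route Orwell → Fenby → Maple → Dale → Pine → Easton → Orwell costs 42.
Optimal: Orwell → Easton → Pine → Dale → Fenby → Maple → Orwell costs 41 (by enumerating all 60 distinct tours).
Excess = 42 − 41 = 1.

The nearest-neighbour route is 1 min longer than optimal.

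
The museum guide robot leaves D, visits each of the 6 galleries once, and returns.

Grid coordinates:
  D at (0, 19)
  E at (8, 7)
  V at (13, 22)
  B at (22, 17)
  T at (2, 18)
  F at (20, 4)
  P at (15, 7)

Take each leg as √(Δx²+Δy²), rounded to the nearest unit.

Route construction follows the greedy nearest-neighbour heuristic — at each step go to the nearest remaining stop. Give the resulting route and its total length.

At D the remaining stops are T 2, V 13, E 14, P 19, B 22, F 25; go to T.
At T the remaining stops are V 12, E 13, P 17, B 20, F 23; go to V.
At V the remaining stops are B 10, P 15, E 16, F 19; go to B.
At B the remaining stops are P 12, F 13, E 17; go to P.
At P the remaining stops are F 6, E 7; go to F.
At F the remaining stops are E 12; go to E.
Return E→D: 14.
Total = 2 + 12 + 10 + 12 + 6 + 12 + 14 = 68.

Total distance 68 via the nearest-neighbour route D → T → V → B → P → F → E → D.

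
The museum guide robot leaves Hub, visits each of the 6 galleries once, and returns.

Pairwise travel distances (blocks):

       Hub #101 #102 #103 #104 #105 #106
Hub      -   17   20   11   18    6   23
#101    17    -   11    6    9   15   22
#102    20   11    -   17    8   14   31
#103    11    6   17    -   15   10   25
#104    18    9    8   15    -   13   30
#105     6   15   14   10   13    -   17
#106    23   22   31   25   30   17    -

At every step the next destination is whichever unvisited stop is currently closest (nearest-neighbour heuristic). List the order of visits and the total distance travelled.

From Hub: distances to unvisited — #105=6, #103=11, #101=17, #104=18, #102=20, #106=23. Nearest is #105 (6).
From #105: distances to unvisited — #103=10, #104=13, #102=14, #101=15, #106=17. Nearest is #103 (10).
From #103: distances to unvisited — #101=6, #104=15, #102=17, #106=25. Nearest is #101 (6).
From #101: distances to unvisited — #104=9, #102=11, #106=22. Nearest is #104 (9).
From #104: distances to unvisited — #102=8, #106=30. Nearest is #102 (8).
From #102: distances to unvisited — #106=31. Nearest is #106 (31).
Return #106→Hub: 23.
Total = 6 + 10 + 6 + 9 + 8 + 31 + 23 = 93.

Nearest-neighbour total = 93 blocks; route Hub → #105 → #103 → #101 → #104 → #102 → #106 → Hub.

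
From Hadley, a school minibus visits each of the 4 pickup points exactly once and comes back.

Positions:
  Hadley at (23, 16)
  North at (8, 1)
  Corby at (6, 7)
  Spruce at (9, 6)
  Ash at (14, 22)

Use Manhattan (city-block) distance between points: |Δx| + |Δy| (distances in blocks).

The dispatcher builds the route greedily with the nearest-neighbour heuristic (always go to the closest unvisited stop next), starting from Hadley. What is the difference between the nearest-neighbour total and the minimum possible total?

Excess over optimum: 2 blocks.

From Hadley: Ash=15, Spruce=24, Corby=26, North=30 → choose Ash (15).
From Ash: Spruce=21, Corby=23, North=27 → choose Spruce (21).
From Spruce: Corby=4, North=6 → choose Corby (4).
From Corby: North=8 → choose North (8).
NN route Hadley → Ash → Spruce → Corby → North → Hadley costs 78.
Optimal: Hadley → Corby → North → Spruce → Ash → Hadley costs 76 (by enumerating all 12 distinct tours).
Excess = 78 − 76 = 2.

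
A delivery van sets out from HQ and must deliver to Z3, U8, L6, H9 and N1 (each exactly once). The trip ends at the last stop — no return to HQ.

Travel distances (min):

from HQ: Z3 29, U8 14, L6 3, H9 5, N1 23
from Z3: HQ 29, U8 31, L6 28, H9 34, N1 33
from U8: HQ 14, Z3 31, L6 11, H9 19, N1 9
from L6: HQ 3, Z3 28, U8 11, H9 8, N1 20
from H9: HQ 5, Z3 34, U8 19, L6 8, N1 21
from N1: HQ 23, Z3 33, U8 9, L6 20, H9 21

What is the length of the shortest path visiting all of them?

Minimum one-way distance = 66 min.

There are 5! = 120 possible orderings.
HQ→Z3→U8→L6→H9→N1: 29+31+11+8+21 = 100
HQ→Z3→U8→L6→N1→H9: 29+31+11+20+21 = 112
HQ→Z3→U8→H9→L6→N1: 29+31+19+8+20 = 107
HQ→Z3→U8→H9→N1→L6: 29+31+19+21+20 = 120
HQ→Z3→U8→N1→L6→H9: 29+31+9+20+8 = 97
HQ→Z3→U8→N1→H9→L6: 29+31+9+21+8 = 98
HQ→Z3→L6→U8→H9→N1: 29+28+11+19+21 = 108
HQ→Z3→L6→U8→N1→H9: 29+28+11+9+21 = 98
HQ→Z3→L6→H9→U8→N1: 29+28+8+19+9 = 93
HQ→Z3→L6→H9→N1→U8: 29+28+8+21+9 = 95
HQ→Z3→L6→N1→U8→H9: 29+28+20+9+19 = 105
HQ→Z3→L6→N1→H9→U8: 29+28+20+21+19 = 117
HQ→Z3→H9→U8→L6→N1: 29+34+19+11+20 = 113
HQ→Z3→H9→U8→N1→L6: 29+34+19+9+20 = 111
… (106 more)
HQ→H9→L6→U8→N1→Z3: 5+8+11+9+33 = 66  ← best
The minimum is 66.
One shortest path: HQ → H9 → L6 → U8 → N1 → Z3.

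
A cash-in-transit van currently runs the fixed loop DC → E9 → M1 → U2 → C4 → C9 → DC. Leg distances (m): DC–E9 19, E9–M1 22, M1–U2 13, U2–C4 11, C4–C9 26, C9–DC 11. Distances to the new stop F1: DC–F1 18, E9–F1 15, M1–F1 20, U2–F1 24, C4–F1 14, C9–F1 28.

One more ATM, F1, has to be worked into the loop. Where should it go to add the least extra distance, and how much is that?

Insertion cost between consecutive stops i–j is d(i,F1) + d(F1,j) − d(i,j):
  between DC and E9: 18 + 15 − 19 = 14
  between E9 and M1: 15 + 20 − 22 = 13
  between M1 and U2: 20 + 24 − 13 = 31
  between U2 and C4: 24 + 14 − 11 = 27
  between C4 and C9: 14 + 28 − 26 = 16
  between C9 and DC: 28 + 18 − 11 = 35
Cheapest insertion is between E9 and M1, adding 13.
New total = 102 + 13 = 115.

Minimum extra distance: 13 m, inserting F1 between E9 and M1.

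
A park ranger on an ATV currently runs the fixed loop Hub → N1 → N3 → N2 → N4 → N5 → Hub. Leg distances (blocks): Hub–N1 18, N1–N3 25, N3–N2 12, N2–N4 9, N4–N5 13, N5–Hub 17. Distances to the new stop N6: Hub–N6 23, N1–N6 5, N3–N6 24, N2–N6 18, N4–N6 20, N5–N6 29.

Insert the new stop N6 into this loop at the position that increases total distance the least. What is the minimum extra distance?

Insertion cost between consecutive stops i–j is d(i,N6) + d(N6,j) − d(i,j):
  between Hub and N1: 23 + 5 − 18 = 10
  between N1 and N3: 5 + 24 − 25 = 4
  between N3 and N2: 24 + 18 − 12 = 30
  between N2 and N4: 18 + 20 − 9 = 29
  between N4 and N5: 20 + 29 − 13 = 36
  between N5 and Hub: 29 + 23 − 17 = 35
Cheapest insertion is between N1 and N3, adding 4.
New total = 94 + 4 = 98.

Adding 4 blocks by placing N6 on the N1–N3 leg.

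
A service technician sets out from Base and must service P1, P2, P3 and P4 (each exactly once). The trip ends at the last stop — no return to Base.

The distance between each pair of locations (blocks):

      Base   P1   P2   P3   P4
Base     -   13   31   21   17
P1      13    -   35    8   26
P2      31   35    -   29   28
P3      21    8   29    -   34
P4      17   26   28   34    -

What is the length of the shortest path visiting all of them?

There are 4! = 24 possible orderings.
Base→P1→P2→P3→P4: 13+35+29+34 = 111
Base→P1→P2→P4→P3: 13+35+28+34 = 110
Base→P1→P3→P2→P4: 13+8+29+28 = 78
Base→P1→P3→P4→P2: 13+8+34+28 = 83
Base→P1→P4→P2→P3: 13+26+28+29 = 96
Base→P1→P4→P3→P2: 13+26+34+29 = 102
Base→P2→P1→P3→P4: 31+35+8+34 = 108
Base→P2→P1→P4→P3: 31+35+26+34 = 126
Base→P2→P3→P1→P4: 31+29+8+26 = 94
Base→P2→P3→P4→P1: 31+29+34+26 = 120
Base→P2→P4→P1→P3: 31+28+26+8 = 93
Base→P2→P4→P3→P1: 31+28+34+8 = 101
Base→P3→P1→P2→P4: 21+8+35+28 = 92
Base→P3→P1→P4→P2: 21+8+26+28 = 83
… (10 more)
The minimum is 78.
One shortest path: Base → P1 → P3 → P2 → P4.

Shortest open route: 78 blocks.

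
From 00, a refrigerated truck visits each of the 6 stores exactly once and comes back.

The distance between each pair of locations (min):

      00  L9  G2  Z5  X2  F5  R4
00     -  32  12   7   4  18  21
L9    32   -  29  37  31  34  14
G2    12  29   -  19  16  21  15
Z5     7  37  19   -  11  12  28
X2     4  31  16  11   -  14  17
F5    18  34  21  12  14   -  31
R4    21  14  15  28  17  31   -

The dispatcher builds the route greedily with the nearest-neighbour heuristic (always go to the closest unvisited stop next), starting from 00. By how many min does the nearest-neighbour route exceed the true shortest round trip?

00: X2=4, Z5=7, G2=12, F5=18, R4=21, L9=32 ⇒ X2
X2: Z5=11, F5=14, G2=16, R4=17, L9=31 ⇒ Z5
Z5: F5=12, G2=19, R4=28, L9=37 ⇒ F5
F5: G2=21, R4=31, L9=34 ⇒ G2
G2: R4=15, L9=29 ⇒ R4
R4: L9=14 ⇒ L9
NN route 00 → X2 → Z5 → F5 → G2 → R4 → L9 → 00 costs 109.
Optimal: 00 → G2 → R4 → L9 → F5 → Z5 → X2 → 00 costs 102 (by enumerating all 360 distinct tours).
Excess = 109 − 102 = 7.

The nearest-neighbour route is 7 min longer than optimal.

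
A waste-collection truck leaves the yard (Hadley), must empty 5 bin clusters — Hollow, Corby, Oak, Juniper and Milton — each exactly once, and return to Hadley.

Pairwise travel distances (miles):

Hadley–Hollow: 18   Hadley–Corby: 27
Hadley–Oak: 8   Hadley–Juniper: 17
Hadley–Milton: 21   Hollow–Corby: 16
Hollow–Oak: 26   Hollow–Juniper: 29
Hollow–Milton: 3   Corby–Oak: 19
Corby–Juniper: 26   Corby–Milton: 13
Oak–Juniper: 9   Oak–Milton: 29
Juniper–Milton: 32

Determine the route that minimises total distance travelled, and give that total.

77 miles — the shortest possible round trip.

Hadley - Hollow - Corby - Oak - Juniper - Milton - Hadley: 18+16+19+9+32+21 = 115
Hadley - Hollow - Corby - Oak - Milton - Juniper - Hadley: 18+16+19+29+32+17 = 131
Hadley - Hollow - Corby - Juniper - Oak - Milton - Hadley: 18+16+26+9+29+21 = 119
Hadley - Hollow - Corby - Juniper - Milton - Oak - Hadley: 18+16+26+32+29+8 = 129
Hadley - Hollow - Corby - Milton - Oak - Juniper - Hadley: 18+16+13+29+9+17 = 102
Hadley - Hollow - Corby - Milton - Juniper - Oak - Hadley: 18+16+13+32+9+8 = 96
Hadley - Hollow - Oak - Corby - Juniper - Milton - Hadley: 18+26+19+26+32+21 = 142
Hadley - Hollow - Oak - Corby - Milton - Juniper - Hadley: 18+26+19+13+32+17 = 125
Hadley - Hollow - Oak - Juniper - Corby - Milton - Hadley: 18+26+9+26+13+21 = 113
Hadley - Hollow - Oak - Juniper - Milton - Corby - Hadley: 18+26+9+32+13+27 = 125
Hadley - Hollow - Oak - Milton - Corby - Juniper - Hadley: 18+26+29+13+26+17 = 129
Hadley - Hollow - Oak - Milton - Juniper - Corby - Hadley: 18+26+29+32+26+27 = 158
Hadley - Hollow - Juniper - Corby - Oak - Milton - Hadley: 18+29+26+19+29+21 = 142
Hadley - Hollow - Juniper - Corby - Milton - Oak - Hadley: 18+29+26+13+29+8 = 123
… (46 more)
Hadley - Hollow - Milton - Corby - Juniper - Oak - Hadley: 18+3+13+26+9+8 = 77  ← best
The minimum is 77.
One optimal route: Hadley → Hollow → Milton → Corby → Juniper → Oak → Hadley (or its reverse).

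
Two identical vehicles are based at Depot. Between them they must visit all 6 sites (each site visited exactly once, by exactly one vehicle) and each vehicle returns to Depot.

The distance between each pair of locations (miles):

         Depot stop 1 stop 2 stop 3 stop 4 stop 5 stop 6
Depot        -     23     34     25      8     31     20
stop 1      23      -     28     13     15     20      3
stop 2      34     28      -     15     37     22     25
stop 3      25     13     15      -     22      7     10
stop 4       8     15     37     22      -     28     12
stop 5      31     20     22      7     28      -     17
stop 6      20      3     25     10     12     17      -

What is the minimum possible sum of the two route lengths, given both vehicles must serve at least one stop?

115 miles — the smallest possible combined total.

Check every non-empty split of the stops between the two vehicles; for each half take its own optimal tour:
  {stop 1} + {stop 2, stop 3, stop 4, stop 5, stop 6}: 46 + 93 = 139
  {stop 2} + {stop 1, stop 3, stop 4, stop 5, stop 6}: 68 + 74 = 142
  {stop 1, stop 2} + {stop 3, stop 4, stop 5, stop 6}: 85 + 68 = 153
  {stop 3} + {stop 1, stop 2, stop 4, stop 5, stop 6}: 50 + 99 = 149
  {stop 1, stop 3} + {stop 2, stop 4, stop 5, stop 6}: 61 + 93 = 154
  {stop 2, stop 3} + {stop 1, stop 4, stop 5, stop 6}: 74 + 74 = 148
  … (31 splits in total)
  {stop 4} + {stop 1, stop 2, stop 3, stop 5, stop 6}: 16 + 99 = 115  ← best
Best: vehicle 1 Depot → stop 4 → Depot = 16; vehicle 2 Depot → stop 1 → stop 6 → stop 3 → stop 5 → stop 2 → Depot = 99; combined 115.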